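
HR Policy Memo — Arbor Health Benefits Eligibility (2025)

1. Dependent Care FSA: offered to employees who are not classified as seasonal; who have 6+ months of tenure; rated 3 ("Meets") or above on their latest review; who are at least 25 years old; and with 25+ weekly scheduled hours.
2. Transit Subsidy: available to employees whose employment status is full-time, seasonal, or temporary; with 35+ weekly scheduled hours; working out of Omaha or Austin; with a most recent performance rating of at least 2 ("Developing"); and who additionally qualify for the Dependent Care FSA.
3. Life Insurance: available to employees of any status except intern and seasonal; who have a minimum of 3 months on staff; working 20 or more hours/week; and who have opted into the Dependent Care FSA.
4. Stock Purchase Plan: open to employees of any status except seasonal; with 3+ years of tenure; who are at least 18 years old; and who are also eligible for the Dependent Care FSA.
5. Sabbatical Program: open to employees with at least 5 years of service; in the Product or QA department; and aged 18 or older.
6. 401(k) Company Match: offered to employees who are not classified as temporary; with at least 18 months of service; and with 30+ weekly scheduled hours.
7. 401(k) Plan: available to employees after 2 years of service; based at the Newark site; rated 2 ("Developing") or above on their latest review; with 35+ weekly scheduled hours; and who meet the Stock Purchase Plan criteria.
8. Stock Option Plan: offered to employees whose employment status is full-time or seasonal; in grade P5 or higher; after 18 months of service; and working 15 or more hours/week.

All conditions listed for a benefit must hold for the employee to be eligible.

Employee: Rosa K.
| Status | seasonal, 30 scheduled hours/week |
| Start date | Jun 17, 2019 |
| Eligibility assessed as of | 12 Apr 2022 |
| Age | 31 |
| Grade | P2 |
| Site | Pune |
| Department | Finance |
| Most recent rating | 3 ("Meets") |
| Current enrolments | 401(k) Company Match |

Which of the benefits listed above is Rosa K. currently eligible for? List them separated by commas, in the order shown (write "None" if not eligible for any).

401(k) Company Match

Service from Jun 17, 2019 to 12 Apr 2022: 1030 days.
Dependent Care FSA — status seasonal ✗ (excluded) → not eligible.
Transit Subsidy — status seasonal ✓; 30 hrs/wk < 35 ✗ → not eligible.
Life Insurance — status seasonal ✗ (excluded) → not eligible.
Stock Purchase Plan — status seasonal ✗ (excluded) → not eligible.
Sabbatical Program — service 1030 days < 5 years (≈1825 days) ✗ → not eligible.
401(k) Company Match — status seasonal ✓ (not excluded); service 1030 days ≥ 18 months (≈540 days) ✓; 30 hrs/wk ≥ 30 ✓ → eligible.
401(k) Plan — service 1030 days ≥ 2 years (≈730 days) ✓; site Pune ✗ (not Newark) → not eligible.
Stock Option Plan — status seasonal ✓; grade P2 < P5 ✗ → not eligible.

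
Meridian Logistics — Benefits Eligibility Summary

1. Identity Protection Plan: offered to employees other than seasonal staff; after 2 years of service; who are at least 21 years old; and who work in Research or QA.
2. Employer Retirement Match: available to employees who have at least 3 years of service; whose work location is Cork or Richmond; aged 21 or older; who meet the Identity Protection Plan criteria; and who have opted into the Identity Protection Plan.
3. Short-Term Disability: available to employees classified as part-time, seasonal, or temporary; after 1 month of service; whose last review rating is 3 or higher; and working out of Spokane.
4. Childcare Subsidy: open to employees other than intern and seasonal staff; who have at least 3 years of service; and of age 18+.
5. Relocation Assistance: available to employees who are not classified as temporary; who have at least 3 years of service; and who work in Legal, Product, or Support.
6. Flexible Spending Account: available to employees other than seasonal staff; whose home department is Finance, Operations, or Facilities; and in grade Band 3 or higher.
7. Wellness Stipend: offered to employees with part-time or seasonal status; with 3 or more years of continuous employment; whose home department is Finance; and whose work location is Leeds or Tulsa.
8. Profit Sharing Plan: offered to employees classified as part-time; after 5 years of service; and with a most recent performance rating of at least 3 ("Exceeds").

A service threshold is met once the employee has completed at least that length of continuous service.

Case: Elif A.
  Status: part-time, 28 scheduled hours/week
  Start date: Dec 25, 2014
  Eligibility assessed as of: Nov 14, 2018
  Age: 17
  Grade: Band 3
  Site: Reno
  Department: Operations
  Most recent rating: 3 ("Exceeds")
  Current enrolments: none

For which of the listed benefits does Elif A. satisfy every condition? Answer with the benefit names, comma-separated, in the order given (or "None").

Flexible Spending Account

Service from Dec 25, 2014 to Nov 14, 2018: 1420 days.
Identity Protection Plan — status part-time ✓ (not excluded); service 1420 days ≥ 2 years (≈730 days) ✓; age 17 < 21 ✗ → not eligible.
Employer Retirement Match — service 1420 days ≥ 3 years (≈1095 days) ✓; site Reno ✗ (not Cork or Richmond) → not eligible.
Short-Term Disability — status part-time ✓; service 1420 days ≥ 1 month (≈30 days) ✓; rating 3 ≥ 3 ✓; site Reno ✗ (not Spokane) → not eligible.
Childcare Subsidy — status part-time ✓ (not excluded); service 1420 days ≥ 3 years (≈1095 days) ✓; age 17 < 18 ✗ → not eligible.
Relocation Assistance — status part-time ✓ (not excluded); service 1420 days ≥ 3 years (≈1095 days) ✓; dept Operations ✗ → not eligible.
Flexible Spending Account — status part-time ✓ (not excluded); dept Operations ✓; grade Band 3 ≥ Band 3 ✓ → eligible.
Wellness Stipend — status part-time ✓; service 1420 days ≥ 3 years (≈1095 days) ✓; dept Operations ✗ → not eligible.
Profit Sharing Plan — status part-time ✓; service 1420 days < 5 years (≈1825 days) ✗ → not eligible.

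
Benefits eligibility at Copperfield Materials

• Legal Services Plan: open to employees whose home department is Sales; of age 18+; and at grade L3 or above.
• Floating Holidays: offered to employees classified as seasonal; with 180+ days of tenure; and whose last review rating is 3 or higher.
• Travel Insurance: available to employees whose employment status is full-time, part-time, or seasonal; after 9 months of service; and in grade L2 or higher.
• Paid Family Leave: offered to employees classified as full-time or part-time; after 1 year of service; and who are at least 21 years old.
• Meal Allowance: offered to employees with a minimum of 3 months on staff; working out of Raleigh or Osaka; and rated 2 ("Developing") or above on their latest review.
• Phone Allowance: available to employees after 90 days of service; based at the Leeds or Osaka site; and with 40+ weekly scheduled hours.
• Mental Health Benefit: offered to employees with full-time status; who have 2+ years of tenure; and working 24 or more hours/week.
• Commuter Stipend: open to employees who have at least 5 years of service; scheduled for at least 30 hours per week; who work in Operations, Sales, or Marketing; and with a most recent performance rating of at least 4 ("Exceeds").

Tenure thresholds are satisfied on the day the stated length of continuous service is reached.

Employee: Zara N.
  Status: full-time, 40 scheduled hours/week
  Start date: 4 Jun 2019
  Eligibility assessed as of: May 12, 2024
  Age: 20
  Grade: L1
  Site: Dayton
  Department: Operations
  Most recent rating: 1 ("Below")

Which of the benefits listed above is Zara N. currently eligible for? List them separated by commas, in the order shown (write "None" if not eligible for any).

Service from 4 Jun 2019 to May 12, 2024: 1804 days.
Legal Services Plan — dept Operations ✗ → not eligible.
Floating Holidays — status full-time ✗ (requires seasonal) → not eligible.
Travel Insurance — status full-time ✓; service 1804 days ≥ 9 months (≈270 days) ✓; grade L1 < L2 ✗ → not eligible.
Paid Family Leave — status full-time ✓; service 1804 days ≥ 1 year (≈365 days) ✓; age 20 < 21 ✗ → not eligible.
Meal Allowance — service 1804 days ≥ 3 months (≈90 days) ✓; site Dayton ✗ (not Raleigh or Osaka) → not eligible.
Phone Allowance — service 1804 days ≥ 90 days ✓; site Dayton ✗ (not Leeds or Osaka) → not eligible.
Mental Health Benefit — status full-time ✓; service 1804 days ≥ 2 years (≈730 days) ✓; 40 hrs/wk ≥ 24 ✓ → eligible.
Commuter Stipend — service 1804 days < 5 years (≈1825 days) ✗ → not eligible.

Mental Health Benefit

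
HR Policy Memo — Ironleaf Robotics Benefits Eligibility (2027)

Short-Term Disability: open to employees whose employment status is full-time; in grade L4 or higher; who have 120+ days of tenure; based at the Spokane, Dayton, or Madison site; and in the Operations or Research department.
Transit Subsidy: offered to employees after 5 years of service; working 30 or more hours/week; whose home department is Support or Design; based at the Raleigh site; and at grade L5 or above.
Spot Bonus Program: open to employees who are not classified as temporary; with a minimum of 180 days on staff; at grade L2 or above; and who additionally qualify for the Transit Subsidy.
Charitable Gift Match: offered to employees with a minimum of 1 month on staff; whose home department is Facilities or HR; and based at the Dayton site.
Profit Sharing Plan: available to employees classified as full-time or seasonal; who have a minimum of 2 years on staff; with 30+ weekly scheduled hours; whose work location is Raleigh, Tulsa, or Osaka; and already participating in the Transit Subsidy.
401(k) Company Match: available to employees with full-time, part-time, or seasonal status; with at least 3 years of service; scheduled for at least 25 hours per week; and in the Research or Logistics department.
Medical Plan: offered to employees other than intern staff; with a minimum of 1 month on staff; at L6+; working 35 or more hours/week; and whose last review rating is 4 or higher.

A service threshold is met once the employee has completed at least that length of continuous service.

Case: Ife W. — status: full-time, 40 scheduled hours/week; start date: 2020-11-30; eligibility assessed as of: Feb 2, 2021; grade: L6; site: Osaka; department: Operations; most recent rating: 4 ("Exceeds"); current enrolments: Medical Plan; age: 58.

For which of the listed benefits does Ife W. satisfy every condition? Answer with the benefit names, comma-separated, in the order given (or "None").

Service from 2020-11-30 to Feb 2, 2021: 64 days.
Short-Term Disability — status full-time ✓; grade L6 ≥ L4 ✓; service 64 days < 120 days ✗ → not eligible.
Transit Subsidy — service 64 days < 5 years (≈1825 days) ✗ → not eligible.
Spot Bonus Program — status full-time ✓ (not excluded); service 64 days < 180 days ✗ → not eligible.
Charitable Gift Match — service 64 days ≥ 1 month (≈30 days) ✓; dept Operations ✗ → not eligible.
Profit Sharing Plan — status full-time ✓; service 64 days < 2 years (≈730 days) ✗ → not eligible.
401(k) Company Match — status full-time ✓; service 64 days < 3 years (≈1095 days) ✗ → not eligible.
Medical Plan — status full-time ✓ (not excluded); service 64 days ≥ 1 month (≈30 days) ✓; grade L6 ≥ L6 ✓; 40 hrs/wk ≥ 35 ✓; rating 4 ≥ 4 ✓ → eligible.

Medical Plan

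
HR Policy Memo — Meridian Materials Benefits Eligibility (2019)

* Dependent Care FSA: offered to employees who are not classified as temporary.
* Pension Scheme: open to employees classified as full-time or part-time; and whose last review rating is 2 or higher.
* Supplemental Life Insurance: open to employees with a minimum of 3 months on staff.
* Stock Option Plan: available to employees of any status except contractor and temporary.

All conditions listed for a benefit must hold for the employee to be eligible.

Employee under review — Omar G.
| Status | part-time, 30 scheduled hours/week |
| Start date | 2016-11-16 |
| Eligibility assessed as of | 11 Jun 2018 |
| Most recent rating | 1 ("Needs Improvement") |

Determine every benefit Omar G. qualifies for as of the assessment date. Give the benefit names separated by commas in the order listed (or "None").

Dependent Care FSA, Supplemental Life Insurance, Stock Option Plan

Service from 2016-11-16 to 11 Jun 2018: 572 days.
Dependent Care FSA — status part-time ✓ (not excluded) → eligible.
Pension Scheme — status part-time ✓; rating 1 < 2 ✗ → not eligible.
Supplemental Life Insurance — service 572 days ≥ 3 months (≈90 days) ✓ → eligible.
Stock Option Plan — status part-time ✓ (not excluded) → eligible.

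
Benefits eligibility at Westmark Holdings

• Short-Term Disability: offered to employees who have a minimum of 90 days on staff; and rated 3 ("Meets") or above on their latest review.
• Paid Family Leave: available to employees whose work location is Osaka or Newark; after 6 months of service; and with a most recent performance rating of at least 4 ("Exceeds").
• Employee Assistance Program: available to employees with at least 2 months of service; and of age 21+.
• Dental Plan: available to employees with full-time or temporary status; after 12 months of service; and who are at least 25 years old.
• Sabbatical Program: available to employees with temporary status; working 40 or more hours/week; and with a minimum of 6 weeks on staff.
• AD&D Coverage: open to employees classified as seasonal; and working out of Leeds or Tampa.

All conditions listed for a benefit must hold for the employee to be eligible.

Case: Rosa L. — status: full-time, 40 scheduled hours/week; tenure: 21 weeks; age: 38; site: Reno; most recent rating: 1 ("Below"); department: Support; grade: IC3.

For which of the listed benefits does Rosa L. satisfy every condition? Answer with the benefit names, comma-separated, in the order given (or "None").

Employee Assistance Program

Short-Term Disability — service 21 weeks ≥ 90 days ✓; rating 1 < 3 ✗ → not eligible.
Paid Family Leave — site Reno ✗ (not Osaka or Newark) → not eligible.
Employee Assistance Program — service 21 weeks ≥ 2 months (≈60 days) ✓; age 38 ≥ 21 ✓ → eligible.
Dental Plan — status full-time ✓; service 21 weeks < 12 months (≈360 days) ✗ → not eligible.
Sabbatical Program — status full-time ✗ (requires temporary) → not eligible.
AD&D Coverage — status full-time ✗ (requires seasonal) → not eligible.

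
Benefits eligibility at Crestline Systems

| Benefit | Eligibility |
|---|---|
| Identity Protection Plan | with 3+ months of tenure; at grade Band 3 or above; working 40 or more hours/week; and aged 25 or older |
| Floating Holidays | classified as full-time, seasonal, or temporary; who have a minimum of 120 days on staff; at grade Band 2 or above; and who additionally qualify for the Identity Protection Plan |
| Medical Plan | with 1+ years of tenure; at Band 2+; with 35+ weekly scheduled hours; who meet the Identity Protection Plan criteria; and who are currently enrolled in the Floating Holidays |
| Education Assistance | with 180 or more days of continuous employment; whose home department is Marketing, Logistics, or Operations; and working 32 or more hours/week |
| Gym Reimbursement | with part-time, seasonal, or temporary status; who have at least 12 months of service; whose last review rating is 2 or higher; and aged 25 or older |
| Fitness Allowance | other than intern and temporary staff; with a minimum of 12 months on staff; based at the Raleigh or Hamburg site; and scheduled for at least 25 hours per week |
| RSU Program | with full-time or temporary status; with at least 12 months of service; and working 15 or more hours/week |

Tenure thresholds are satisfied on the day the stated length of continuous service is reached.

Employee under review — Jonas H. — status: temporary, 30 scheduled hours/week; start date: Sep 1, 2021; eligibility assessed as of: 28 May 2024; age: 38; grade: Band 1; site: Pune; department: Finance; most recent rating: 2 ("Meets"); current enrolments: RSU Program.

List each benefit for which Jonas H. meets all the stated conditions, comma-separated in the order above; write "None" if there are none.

Gym Reimbursement, RSU Program

Service from Sep 1, 2021 to 28 May 2024: 1000 days.
Identity Protection Plan — service 1000 days ≥ 3 months (≈90 days) ✓; grade Band 1 < Band 3 ✗ → not eligible.
Floating Holidays — status temporary ✓; service 1000 days ≥ 120 days ✓; grade Band 1 < Band 2 ✗ → not eligible.
Medical Plan — service 1000 days ≥ 1 year (≈365 days) ✓; grade Band 1 < Band 2 ✗ → not eligible.
Education Assistance — service 1000 days ≥ 180 days ✓; dept Finance ✗ → not eligible.
Gym Reimbursement — status temporary ✓; service 1000 days ≥ 12 months (≈360 days) ✓; rating 2 ≥ 2 ✓; age 38 ≥ 25 ✓ → eligible.
Fitness Allowance — status temporary ✗ (excluded) → not eligible.
RSU Program — status temporary ✓; service 1000 days ≥ 12 months (≈360 days) ✓; 30 hrs/wk ≥ 15 ✓ → eligible.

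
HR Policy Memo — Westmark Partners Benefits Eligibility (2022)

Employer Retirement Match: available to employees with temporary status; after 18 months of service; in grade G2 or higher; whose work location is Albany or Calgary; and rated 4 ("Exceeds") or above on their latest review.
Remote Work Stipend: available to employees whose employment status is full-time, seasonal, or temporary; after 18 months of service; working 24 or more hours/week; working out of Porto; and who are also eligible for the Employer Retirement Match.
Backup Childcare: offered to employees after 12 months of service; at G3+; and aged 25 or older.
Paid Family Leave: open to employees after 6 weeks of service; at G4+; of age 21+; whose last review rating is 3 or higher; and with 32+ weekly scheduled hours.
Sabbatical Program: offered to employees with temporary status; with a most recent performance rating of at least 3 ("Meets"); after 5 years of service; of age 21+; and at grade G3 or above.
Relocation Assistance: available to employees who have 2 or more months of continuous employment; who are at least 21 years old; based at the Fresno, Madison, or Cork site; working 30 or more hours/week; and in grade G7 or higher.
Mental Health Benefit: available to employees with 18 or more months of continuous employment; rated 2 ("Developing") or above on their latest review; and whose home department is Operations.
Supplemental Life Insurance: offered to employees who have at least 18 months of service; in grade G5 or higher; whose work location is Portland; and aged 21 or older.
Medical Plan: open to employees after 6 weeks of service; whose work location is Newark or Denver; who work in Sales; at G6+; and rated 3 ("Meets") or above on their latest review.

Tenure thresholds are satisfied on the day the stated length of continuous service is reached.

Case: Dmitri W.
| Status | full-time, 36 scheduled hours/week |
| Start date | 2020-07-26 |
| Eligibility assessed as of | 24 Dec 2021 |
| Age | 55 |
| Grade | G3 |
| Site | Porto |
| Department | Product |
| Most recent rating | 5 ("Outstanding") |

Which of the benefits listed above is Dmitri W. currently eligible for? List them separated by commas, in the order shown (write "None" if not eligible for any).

Service from 2020-07-26 to 24 Dec 2021: 516 days.
Employer Retirement Match — status full-time ✗ (requires temporary) → not eligible.
Remote Work Stipend — status full-time ✓; service 516 days < 18 months (≈540 days) ✗ → not eligible.
Backup Childcare — service 516 days ≥ 12 months (≈360 days) ✓; grade G3 ≥ G3 ✓; age 55 ≥ 25 ✓ → eligible.
Paid Family Leave — service 516 days ≥ 6 weeks (≈42 days) ✓; grade G3 < G4 ✗ → not eligible.
Sabbatical Program — status full-time ✗ (requires temporary) → not eligible.
Relocation Assistance — service 516 days ≥ 2 months (≈60 days) ✓; age 55 ≥ 21 ✓; site Porto ✗ (not Fresno, Madison, or Cork) → not eligible.
Mental Health Benefit — service 516 days < 18 months (≈540 days) ✗ → not eligible.
Supplemental Life Insurance — service 516 days < 18 months (≈540 days) ✗ → not eligible.
Medical Plan — service 516 days ≥ 6 weeks (≈42 days) ✓; site Porto ✗ (not Newark or Denver) → not eligible.

Backup Childcare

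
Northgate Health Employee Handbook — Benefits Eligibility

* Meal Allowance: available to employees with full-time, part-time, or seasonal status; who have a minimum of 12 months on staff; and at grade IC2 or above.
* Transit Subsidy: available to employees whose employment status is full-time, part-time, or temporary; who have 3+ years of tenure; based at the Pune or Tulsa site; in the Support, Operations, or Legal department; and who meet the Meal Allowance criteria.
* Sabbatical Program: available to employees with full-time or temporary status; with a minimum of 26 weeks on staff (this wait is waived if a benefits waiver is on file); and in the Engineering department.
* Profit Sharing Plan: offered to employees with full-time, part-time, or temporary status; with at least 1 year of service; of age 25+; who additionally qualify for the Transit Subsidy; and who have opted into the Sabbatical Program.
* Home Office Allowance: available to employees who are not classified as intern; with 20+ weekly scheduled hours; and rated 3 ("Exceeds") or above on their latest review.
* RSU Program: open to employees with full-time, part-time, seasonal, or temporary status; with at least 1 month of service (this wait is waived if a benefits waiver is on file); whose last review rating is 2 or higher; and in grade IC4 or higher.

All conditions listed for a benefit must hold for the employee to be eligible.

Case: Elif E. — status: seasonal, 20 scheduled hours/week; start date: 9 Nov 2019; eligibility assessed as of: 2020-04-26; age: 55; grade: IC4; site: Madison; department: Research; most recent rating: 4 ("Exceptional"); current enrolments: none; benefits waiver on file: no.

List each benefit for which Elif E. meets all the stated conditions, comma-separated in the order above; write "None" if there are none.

Service from 9 Nov 2019 to 2020-04-26: 169 days.
Meal Allowance — status seasonal ✓; service 169 days < 12 months (≈360 days) ✗ → not eligible.
Transit Subsidy — status seasonal ✗ (requires full-time, part-time, or temporary) → not eligible.
Sabbatical Program — status seasonal ✗ (requires full-time or temporary) → not eligible.
Profit Sharing Plan — status seasonal ✗ (requires full-time, part-time, or temporary) → not eligible.
Home Office Allowance — status seasonal ✓ (not excluded); 20 hrs/wk ≥ 20 ✓; rating 4 ≥ 3 ✓ → eligible.
RSU Program — status seasonal ✓; no waiver, service 169 days ≥ 1 month (≈30 days) ✓; rating 4 ≥ 2 ✓; grade IC4 ≥ IC4 ✓ → eligible.

Home Office Allowance, RSU Program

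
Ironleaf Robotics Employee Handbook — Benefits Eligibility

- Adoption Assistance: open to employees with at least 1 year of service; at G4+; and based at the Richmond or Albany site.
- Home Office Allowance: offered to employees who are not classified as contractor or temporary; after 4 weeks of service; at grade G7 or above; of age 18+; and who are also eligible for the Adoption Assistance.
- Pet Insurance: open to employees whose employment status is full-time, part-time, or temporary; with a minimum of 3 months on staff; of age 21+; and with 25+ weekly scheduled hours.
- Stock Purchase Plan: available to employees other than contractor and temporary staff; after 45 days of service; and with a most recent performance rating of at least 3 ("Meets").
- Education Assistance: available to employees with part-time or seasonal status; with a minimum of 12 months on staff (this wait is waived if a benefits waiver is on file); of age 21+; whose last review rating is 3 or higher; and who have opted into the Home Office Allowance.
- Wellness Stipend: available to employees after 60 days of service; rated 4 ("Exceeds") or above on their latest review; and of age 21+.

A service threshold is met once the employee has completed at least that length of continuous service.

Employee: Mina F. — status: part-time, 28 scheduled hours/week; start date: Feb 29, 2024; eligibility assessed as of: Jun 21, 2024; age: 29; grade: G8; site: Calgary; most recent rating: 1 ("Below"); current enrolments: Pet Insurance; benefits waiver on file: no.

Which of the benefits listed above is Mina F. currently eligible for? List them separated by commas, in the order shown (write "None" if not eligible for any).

Service from Feb 29, 2024 to Jun 21, 2024: 113 days.
Adoption Assistance — service 113 days < 1 year (≈365 days) ✗ → not eligible.
Home Office Allowance — status part-time ✓ (not excluded); service 113 days ≥ 4 weeks (≈28 days) ✓; grade G8 ≥ G7 ✓; age 29 ≥ 18 ✓; not eligible for Adoption Assistance ✗ → not eligible.
Pet Insurance — status part-time ✓; service 113 days ≥ 3 months (≈90 days) ✓; age 29 ≥ 21 ✓; 28 hrs/wk ≥ 25 ✓ → eligible.
Stock Purchase Plan — status part-time ✓ (not excluded); service 113 days ≥ 45 days ✓; rating 1 < 3 ✗ → not eligible.
Education Assistance — status part-time ✓; no waiver, service 113 days < 12 months (≈360 days) ✗ → not eligible.
Wellness Stipend — service 113 days ≥ 60 days ✓; rating 1 < 4 ✗ → not eligible.

Pet Insurance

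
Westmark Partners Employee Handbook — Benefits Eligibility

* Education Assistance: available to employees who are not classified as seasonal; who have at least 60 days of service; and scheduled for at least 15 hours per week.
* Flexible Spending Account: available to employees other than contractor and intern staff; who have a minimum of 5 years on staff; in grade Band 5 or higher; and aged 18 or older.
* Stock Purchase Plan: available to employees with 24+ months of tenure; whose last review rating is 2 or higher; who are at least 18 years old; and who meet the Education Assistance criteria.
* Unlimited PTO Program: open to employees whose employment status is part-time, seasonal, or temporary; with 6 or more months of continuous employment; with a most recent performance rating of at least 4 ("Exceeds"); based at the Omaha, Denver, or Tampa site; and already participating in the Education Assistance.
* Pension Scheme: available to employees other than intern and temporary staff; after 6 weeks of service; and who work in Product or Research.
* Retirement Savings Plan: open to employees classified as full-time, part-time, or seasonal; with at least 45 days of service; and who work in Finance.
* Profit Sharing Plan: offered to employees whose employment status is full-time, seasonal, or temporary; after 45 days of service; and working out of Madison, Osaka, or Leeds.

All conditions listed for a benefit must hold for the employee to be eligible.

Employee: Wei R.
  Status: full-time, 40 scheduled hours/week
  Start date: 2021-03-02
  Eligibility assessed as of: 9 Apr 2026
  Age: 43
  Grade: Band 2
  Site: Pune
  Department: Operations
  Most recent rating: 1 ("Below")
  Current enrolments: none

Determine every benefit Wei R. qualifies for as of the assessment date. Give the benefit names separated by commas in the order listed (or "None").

Service from 2021-03-02 to 9 Apr 2026: 1864 days.
Education Assistance — status full-time ✓ (not excluded); service 1864 days ≥ 60 days ✓; 40 hrs/wk ≥ 15 ✓ → eligible.
Flexible Spending Account — status full-time ✓ (not excluded); service 1864 days ≥ 5 years (≈1825 days) ✓; grade Band 2 < Band 5 ✗ → not eligible.
Stock Purchase Plan — service 1864 days ≥ 24 months (≈720 days) ✓; rating 1 < 2 ✗ → not eligible.
Unlimited PTO Program — status full-time ✗ (requires part-time, seasonal, or temporary) → not eligible.
Pension Scheme — status full-time ✓ (not excluded); service 1864 days ≥ 6 weeks (≈42 days) ✓; dept Operations ✗ → not eligible.
Retirement Savings Plan — status full-time ✓; service 1864 days ≥ 45 days ✓; dept Operations ✗ → not eligible.
Profit Sharing Plan — status full-time ✓; service 1864 days ≥ 45 days ✓; site Pune ✗ (not Madison, Osaka, or Leeds) → not eligible.

Education Assistance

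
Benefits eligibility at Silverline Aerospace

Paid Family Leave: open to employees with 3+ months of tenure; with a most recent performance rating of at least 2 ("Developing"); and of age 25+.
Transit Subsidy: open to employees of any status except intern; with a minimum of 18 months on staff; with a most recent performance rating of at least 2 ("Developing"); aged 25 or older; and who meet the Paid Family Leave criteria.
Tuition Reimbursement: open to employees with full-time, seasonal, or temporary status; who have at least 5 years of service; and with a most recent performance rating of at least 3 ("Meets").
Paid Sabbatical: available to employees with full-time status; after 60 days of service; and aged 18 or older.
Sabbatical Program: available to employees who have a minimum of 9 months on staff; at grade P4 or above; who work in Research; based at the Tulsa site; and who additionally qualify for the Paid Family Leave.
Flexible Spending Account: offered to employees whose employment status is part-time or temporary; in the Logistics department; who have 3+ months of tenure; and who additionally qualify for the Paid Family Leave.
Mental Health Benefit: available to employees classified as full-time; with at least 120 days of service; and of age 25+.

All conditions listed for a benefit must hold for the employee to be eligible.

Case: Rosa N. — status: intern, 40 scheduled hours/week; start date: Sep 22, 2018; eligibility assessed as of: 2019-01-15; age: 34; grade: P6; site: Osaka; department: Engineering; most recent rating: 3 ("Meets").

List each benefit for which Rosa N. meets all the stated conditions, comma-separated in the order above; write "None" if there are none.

Paid Family Leave

Service from Sep 22, 2018 to 2019-01-15: 115 days.
Paid Family Leave — service 115 days ≥ 3 months (≈90 days) ✓; rating 3 ≥ 2 ✓; age 34 ≥ 25 ✓ → eligible.
Transit Subsidy — status intern ✗ (excluded) → not eligible.
Tuition Reimbursement — status intern ✗ (requires full-time, seasonal, or temporary) → not eligible.
Paid Sabbatical — status intern ✗ (requires full-time) → not eligible.
Sabbatical Program — service 115 days < 9 months (≈270 days) ✗ → not eligible.
Flexible Spending Account — status intern ✗ (requires part-time or temporary) → not eligible.
Mental Health Benefit — status intern ✗ (requires full-time) → not eligible.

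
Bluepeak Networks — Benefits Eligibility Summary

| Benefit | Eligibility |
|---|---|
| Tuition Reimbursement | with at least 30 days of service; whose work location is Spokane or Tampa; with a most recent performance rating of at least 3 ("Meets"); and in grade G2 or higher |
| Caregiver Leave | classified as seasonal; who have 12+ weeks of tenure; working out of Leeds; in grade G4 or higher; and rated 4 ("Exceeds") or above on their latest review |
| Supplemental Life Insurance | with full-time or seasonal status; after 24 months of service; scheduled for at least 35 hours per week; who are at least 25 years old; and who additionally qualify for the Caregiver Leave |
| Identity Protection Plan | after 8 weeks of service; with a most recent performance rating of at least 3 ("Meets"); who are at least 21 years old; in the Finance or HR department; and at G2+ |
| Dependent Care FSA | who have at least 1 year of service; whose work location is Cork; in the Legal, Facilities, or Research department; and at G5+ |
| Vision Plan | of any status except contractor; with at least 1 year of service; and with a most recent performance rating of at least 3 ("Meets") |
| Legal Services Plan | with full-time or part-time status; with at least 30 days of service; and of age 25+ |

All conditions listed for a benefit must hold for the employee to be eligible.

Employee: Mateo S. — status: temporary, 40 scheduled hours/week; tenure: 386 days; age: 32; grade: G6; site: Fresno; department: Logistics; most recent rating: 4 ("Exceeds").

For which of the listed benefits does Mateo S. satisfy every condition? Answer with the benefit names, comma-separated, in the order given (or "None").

Tuition Reimbursement — service 386 days ≥ 30 days ✓; site Fresno ✗ (not Spokane or Tampa) → not eligible.
Caregiver Leave — status temporary ✗ (requires seasonal) → not eligible.
Supplemental Life Insurance — status temporary ✗ (requires full-time or seasonal) → not eligible.
Identity Protection Plan — service 386 days ≥ 8 weeks (≈56 days) ✓; rating 4 ≥ 3 ✓; age 32 ≥ 21 ✓; dept Logistics ✗ → not eligible.
Dependent Care FSA — service 386 days ≥ 1 year (≈365 days) ✓; site Fresno ✗ (not Cork) → not eligible.
Vision Plan — status temporary ✓ (not excluded); service 386 days ≥ 1 year (≈365 days) ✓; rating 4 ≥ 3 ✓ → eligible.
Legal Services Plan — status temporary ✗ (requires full-time or part-time) → not eligible.

Vision Plan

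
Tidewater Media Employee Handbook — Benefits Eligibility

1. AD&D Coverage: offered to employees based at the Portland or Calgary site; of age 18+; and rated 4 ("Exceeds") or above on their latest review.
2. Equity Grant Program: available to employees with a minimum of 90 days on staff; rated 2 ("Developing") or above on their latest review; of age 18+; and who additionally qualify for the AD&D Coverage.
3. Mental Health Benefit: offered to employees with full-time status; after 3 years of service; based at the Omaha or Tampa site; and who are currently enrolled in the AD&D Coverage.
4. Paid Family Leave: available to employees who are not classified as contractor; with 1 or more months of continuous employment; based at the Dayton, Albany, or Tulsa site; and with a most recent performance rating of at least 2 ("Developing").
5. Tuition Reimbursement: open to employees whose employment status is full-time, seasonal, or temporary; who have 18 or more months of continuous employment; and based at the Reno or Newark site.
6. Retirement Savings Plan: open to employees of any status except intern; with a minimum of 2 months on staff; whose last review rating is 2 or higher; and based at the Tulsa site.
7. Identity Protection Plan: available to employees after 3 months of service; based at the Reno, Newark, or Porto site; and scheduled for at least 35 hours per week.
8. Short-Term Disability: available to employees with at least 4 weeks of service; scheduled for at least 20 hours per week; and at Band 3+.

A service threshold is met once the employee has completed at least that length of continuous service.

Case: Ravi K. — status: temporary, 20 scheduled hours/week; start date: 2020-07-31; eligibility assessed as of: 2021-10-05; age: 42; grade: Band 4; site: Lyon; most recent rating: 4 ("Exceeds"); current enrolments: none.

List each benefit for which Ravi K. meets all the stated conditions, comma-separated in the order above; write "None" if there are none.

Short-Term Disability

Service from 2020-07-31 to 2021-10-05: 431 days.
AD&D Coverage — site Lyon ✗ (not Portland or Calgary) → not eligible.
Equity Grant Program — service 431 days ≥ 90 days ✓; rating 4 ≥ 2 ✓; age 42 ≥ 18 ✓; not eligible for AD&D Coverage ✗ → not eligible.
Mental Health Benefit — status temporary ✗ (requires full-time) → not eligible.
Paid Family Leave — status temporary ✓ (not excluded); service 431 days ≥ 1 month (≈30 days) ✓; site Lyon ✗ (not Dayton, Albany, or Tulsa) → not eligible.
Tuition Reimbursement — status temporary ✓; service 431 days < 18 months (≈540 days) ✗ → not eligible.
Retirement Savings Plan — status temporary ✓ (not excluded); service 431 days ≥ 2 months (≈60 days) ✓; rating 4 ≥ 2 ✓; site Lyon ✗ (not Tulsa) → not eligible.
Identity Protection Plan — service 431 days ≥ 3 months (≈90 days) ✓; site Lyon ✗ (not Reno, Newark, or Porto) → not eligible.
Short-Term Disability — service 431 days ≥ 4 weeks (≈28 days) ✓; 20 hrs/wk ≥ 20 ✓; grade Band 4 ≥ Band 3 ✓ → eligible.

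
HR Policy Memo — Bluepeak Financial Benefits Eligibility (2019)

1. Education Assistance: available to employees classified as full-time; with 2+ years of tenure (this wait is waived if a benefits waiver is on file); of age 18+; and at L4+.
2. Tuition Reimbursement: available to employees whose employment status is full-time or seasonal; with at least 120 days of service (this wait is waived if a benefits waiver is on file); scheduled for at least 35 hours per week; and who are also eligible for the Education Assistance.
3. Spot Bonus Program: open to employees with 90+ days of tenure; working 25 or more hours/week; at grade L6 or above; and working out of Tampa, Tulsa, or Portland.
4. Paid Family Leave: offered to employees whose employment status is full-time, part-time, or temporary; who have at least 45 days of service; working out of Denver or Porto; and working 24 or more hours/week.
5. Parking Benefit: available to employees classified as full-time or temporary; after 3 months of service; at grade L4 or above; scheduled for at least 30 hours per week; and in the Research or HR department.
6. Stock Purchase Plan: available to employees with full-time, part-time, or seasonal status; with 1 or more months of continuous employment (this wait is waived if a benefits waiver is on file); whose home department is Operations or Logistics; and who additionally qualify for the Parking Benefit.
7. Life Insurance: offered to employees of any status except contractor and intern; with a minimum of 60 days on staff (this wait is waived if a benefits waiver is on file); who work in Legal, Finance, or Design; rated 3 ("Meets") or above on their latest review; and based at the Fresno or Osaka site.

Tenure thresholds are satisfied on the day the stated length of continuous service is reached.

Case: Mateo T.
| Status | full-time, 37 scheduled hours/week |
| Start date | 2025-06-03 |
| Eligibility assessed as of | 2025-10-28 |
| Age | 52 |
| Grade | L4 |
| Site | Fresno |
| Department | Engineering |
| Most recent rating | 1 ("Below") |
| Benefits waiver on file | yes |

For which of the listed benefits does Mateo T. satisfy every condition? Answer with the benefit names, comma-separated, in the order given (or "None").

Service from 2025-06-03 to 2025-10-28: 147 days.
Education Assistance — status full-time ✓; benefits waiver on file ✓; age 52 ≥ 18 ✓; grade L4 ≥ L4 ✓ → eligible.
Tuition Reimbursement — status full-time ✓; benefits waiver on file ✓; 37 hrs/wk ≥ 35 ✓; eligible for Education Assistance ✓ → eligible.
Spot Bonus Program — service 147 days ≥ 90 days ✓; 37 hrs/wk ≥ 25 ✓; grade L4 < L6 ✗ → not eligible.
Paid Family Leave — status full-time ✓; service 147 days ≥ 45 days ✓; site Fresno ✗ (not Denver or Porto) → not eligible.
Parking Benefit — status full-time ✓; service 147 days ≥ 3 months (≈90 days) ✓; grade L4 ≥ L4 ✓; 37 hrs/wk ≥ 30 ✓; dept Engineering ✗ → not eligible.
Stock Purchase Plan — status full-time ✓; benefits waiver on file ✓; dept Engineering ✗ → not eligible.
Life Insurance — status full-time ✓ (not excluded); benefits waiver on file ✓; dept Engineering ✗ → not eligible.

Education Assistance, Tuition Reimbursement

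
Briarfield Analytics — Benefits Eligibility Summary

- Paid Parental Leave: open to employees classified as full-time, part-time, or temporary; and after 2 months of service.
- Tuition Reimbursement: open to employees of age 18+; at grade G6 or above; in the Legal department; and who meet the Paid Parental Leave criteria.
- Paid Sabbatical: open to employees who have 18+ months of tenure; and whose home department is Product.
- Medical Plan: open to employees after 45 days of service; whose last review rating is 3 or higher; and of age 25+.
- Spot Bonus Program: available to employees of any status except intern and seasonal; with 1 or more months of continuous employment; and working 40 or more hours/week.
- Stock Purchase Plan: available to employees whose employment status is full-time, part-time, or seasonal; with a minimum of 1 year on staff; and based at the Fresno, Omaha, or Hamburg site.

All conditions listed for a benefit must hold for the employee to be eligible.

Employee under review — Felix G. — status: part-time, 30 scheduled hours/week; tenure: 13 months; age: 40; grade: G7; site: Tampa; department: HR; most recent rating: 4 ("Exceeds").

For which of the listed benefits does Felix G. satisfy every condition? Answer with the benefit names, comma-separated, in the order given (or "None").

Paid Parental Leave, Medical Plan

Paid Parental Leave — status part-time ✓; service 13 months ≥ 2 months ✓ → eligible.
Tuition Reimbursement — age 40 ≥ 18 ✓; grade G7 ≥ G6 ✓; dept HR ✗ → not eligible.
Paid Sabbatical — service 13 months < 18 months ✗ → not eligible.
Medical Plan — service 13 months ≥ 45 days ✓; rating 4 ≥ 3 ✓; age 40 ≥ 25 ✓ → eligible.
Spot Bonus Program — status part-time ✓ (not excluded); service 13 months ≥ 1 month ✓; 30 hrs/wk < 40 ✗ → not eligible.
Stock Purchase Plan — status part-time ✓; service 13 months ≥ 1 year (≈365 days) ✓; site Tampa ✗ (not Fresno, Omaha, or Hamburg) → not eligible.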